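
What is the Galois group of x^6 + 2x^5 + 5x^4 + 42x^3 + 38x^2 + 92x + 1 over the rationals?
The polynomial f is an irreducible sextic over Q, so G = Gal(f/Q) is one of the 16 transitive subgroups 6T1, ..., 6T16 of S_6. The discriminant of f is 5729525925351424 = 75693632^2, a perfect square, so G is contained in A_6. The transitive groups of degree 6 contained in A_6 are: A_4 (6T4, order 12), S_4 (6T7, order 24), (C_3 x C_3) : C_4 (6T10, order 36), PSL(2,5) (6T12, order 60), A_6 (6T15, order 360). By Dedekind's theorem, for a prime p not dividing disc(f) the degrees of the irreducible factors of f mod p form the cycle type of an element of G. Factoring f modulo the 33 such primes p <= 149 (skipping 2, 7, which divide the discriminant), each new pattern first appears at: mod 3: f = (x^3 + 2x + 1)(x^3 + 2x^2 + 1), pattern 3+3; mod 13: f = (x + 1)(x + 9)(x^2 + 6x + 1)(x^2 + 12x + 3), pattern 2+2+1+1. No other pattern occurs in this range, so the set of observed cycle types is {3+3, 2+2+1+1}. The candidates containing elements of all these cycle types are A_4 (6T4) of order 12, S_4 (6T7) of order 24, (C_3 x C_3) : C_4 (6T10) of order 36, PSL(2,5) (6T12) of order 60, A_6 (6T15) of order 360; the others are excluded. The observed types are precisely the cycle types that occur in A_4 (6T4) (apart from the identity). Each of the other remaining candidates has further cycle types, and by the Chebotarev density theorem the matching factorization patterns would occur for a proportion of primes equal to their share of the group: S_4 (6T7) additionally contains elements of type 4+2 (6 of its 24 elements, about 25% of primes); (C_3 x C_3) : C_4 (6T10) additionally contains elements of type 4+2, 3+1+1+1 (22 of its 36 elements, about 61% of primes); PSL(2,5) (6T12) additionally contains elements of type 5+1 (24 of its 60 elements, about 40% of primes); A_6 (6T15) additionally contains elements of type 5+1, 4+2, 3+1+1+1 (274 of its 360 elements, about 76% of primes). None of the 33 primes tested shows any such pattern (for each of these groups the chance of that is below 10^-4), which rules them out. Hence G = A_4 (6T4), of order 12.

A_4 (order 12)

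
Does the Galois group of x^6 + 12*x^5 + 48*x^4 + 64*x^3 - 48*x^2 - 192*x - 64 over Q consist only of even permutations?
The polynomial is irreducible of degree 6 over Q. Its discriminant is -450868486864896, which is not a perfect square. A Galois group lies in the alternating group exactly when the discriminant is a square in Q, so the Galois group (A_4 x C_2) is not contained in A_6.

No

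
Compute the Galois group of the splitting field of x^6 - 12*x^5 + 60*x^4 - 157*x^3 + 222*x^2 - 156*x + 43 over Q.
6T5: C_3 x S_3

The polynomial f is an irreducible sextic over Q, so G = Gal(f/Q) is one of the 16 transitive subgroups 6T1, ..., 6T16 of S_6. The discriminant of f is -177147, which is not a perfect square, so G is not contained in A_6. The transitive groups of degree 6 not contained in A_6 are: C_6 (6T1, order 6), S_3 (6T2, order 6), D_6 (6T3, order 12), C_3 x S_3 (6T5, order 18), A_4 x C_2 (6T6, order 24), S_4 (6T8, order 24), S_3 x S_3 (6T9, order 36), S_4 x C_2 (6T11, order 48), (S_3 x S_3) : C_2 (6T13, order 72), PGL(2,5) (6T14, order 120), S_6 (6T16, order 720). By Dedekind's theorem, for a prime p not dividing disc(f) the degrees of the irreducible factors of f mod p form the cycle type of an element of G. Factoring f modulo the 33 such primes p <= 139 (skipping 3, which divides the discriminant), each new pattern first appears at: mod 2: f = (x^6 + x^3 + 1), pattern 6; mod 7: f = (x + 1)(x + 3)(x + 4)(x^3 + x^2 + 5x + 3), pattern 3+1+1+1; mod 17: f = (x^2 + x + 1)(x^2 + 9x + 2)(x^2 + 12x + 13), pattern 2+2+2; mod 19: f = (x^3 + 13x^2 + 12x + 1)(x^3 + 13x^2 + 12x + 5), pattern 3+3; mod 73: f = (x + 40)(x + 41)(x + 42)(x + 49)(x + 50)(x + 58), pattern 1+1+1+1+1+1. No other pattern occurs in this range, so the set of observed cycle types is {6, 3+1+1+1, 2+2+2, 3+3, 1+1+1+1+1+1}. The candidates containing elements of all these cycle types are C_3 x S_3 (6T5) of order 18, S_3 x S_3 (6T9) of order 36, (S_3 x S_3) : C_2 (6T13) of order 72, S_6 (6T16) of order 720; the others are excluded. The observed types are precisely the cycle types that occur in C_3 x S_3 (6T5). Each of the other remaining candidates has further cycle types, and by the Chebotarev density theorem the matching factorization patterns would occur for a proportion of primes equal to their share of the group: S_3 x S_3 (6T9) additionally contains elements of type 2+2+1+1 (9 of its 36 elements, about 25% of primes); (S_3 x S_3) : C_2 (6T13) additionally contains elements of type 4+2, 3+2+1, 2+2+1+1, 2+1+1+1+1 (45 of its 72 elements, about 62% of primes); S_6 (6T16) additionally contains elements of type 5+1, 4+2, 4+1+1, 3+2+1, 2+2+1+1, 2+1+1+1+1 (504 of its 720 elements, about 70% of primes). None of the 33 primes tested shows any such pattern (for each of these groups the chance of that is below 10^-4), which rules them out. Hence G = C_3 x S_3 (6T5), of order 18.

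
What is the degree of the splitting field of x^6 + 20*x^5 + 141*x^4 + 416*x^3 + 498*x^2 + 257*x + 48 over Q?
The degree of the splitting field over Q equals the order of the Galois group, so first determine the group. The polynomial f is an irreducible sextic over Q, so G = Gal(f/Q) is one of the 16 transitive subgroups 6T1, ..., 6T16 of S_6. The discriminant of f is 30991489 = 5567^2, a perfect square, so G is contained in A_6. The transitive groups of degree 6 contained in A_6 are: A_4 (6T4, order 12), S_4 (6T7, order 24), (C_3 x C_3) : C_4 (6T10, order 36), PSL(2,5) (6T12, order 60), A_6 (6T15, order 360). By Dedekind's theorem, for a prime p not dividing disc(f) the degrees of the irreducible factors of f mod p form the cycle type of an element of G. Factoring f modulo the 21 such primes p <= 79 (skipping 19, which divides the discriminant), each new pattern first appears at: mod 2: f = (x)(x^5 + x^3 + 1), pattern 5+1; mod 7: f = (x^3 + x^2 + 3x + 5)(x^3 + 5x^2 + 4), pattern 3+3; mod 61: f = (x + 2)(x + 3)(x^2 + 36x + 13)(x^2 + 40x + 10), pattern 2+2+1+1. No other pattern occurs in this range, so the set of observed cycle types is {5+1, 3+3, 2+2+1+1}. The candidates containing elements of all these cycle types are PSL(2,5) (6T12) of order 60, A_6 (6T15) of order 360; the others are excluded. The observed types are precisely the cycle types that occur in PSL(2,5) (6T12) (apart from the identity). Each of the other remaining candidates has further cycle types, and by the Chebotarev density theorem the matching factorization patterns would occur for a proportion of primes equal to their share of the group: A_6 (6T15) additionally contains elements of type 4+2, 3+1+1+1 (130 of its 360 elements, about 36% of primes). None of the 21 primes tested shows any such pattern (for each of these groups the chance of that is below 10^-4), which rules them out. Hence G = PSL(2,5) (6T12), of order 60. The Galois group PSL(2,5) (6T12) has order 60, so the splitting field has degree 60 over Q.

60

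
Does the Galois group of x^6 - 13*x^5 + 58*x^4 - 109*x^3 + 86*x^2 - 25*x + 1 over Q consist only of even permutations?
No

The polynomial is irreducible of degree 6 over Q. Its discriminant is 324179200, which is not a perfect square. A Galois group lies in the alternating group exactly when the discriminant is a square in Q, so the Galois group (S_3) is not contained in A_6.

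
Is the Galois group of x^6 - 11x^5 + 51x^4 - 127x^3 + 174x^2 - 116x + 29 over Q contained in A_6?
Yes

The polynomial is irreducible of degree 6 over Q. Its discriminant is 525625 = 725^2, a perfect square. A Galois group lies in the alternating group exactly when the discriminant is a square in Q, so the Galois group ((C_3 x C_3) : C_4) is contained in A_6.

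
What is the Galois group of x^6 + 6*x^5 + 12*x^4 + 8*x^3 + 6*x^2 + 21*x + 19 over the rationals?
The polynomial f is an irreducible sextic over Q, so G = Gal(f/Q) is one of the 16 transitive subgroups 6T1, ..., 6T16 of S_6. The discriminant of f is -7105563, which is not a perfect square, so G is not contained in A_6. The transitive groups of degree 6 not contained in A_6 are: C_6 (6T1, order 6), S_3 (6T2, order 6), D_6 (6T3, order 12), C_3 x S_3 (6T5, order 18), A_4 x C_2 (6T6, order 24), S_4 (6T8, order 24), S_3 x S_3 (6T9, order 36), S_4 x C_2 (6T11, order 48), (S_3 x S_3) : C_2 (6T13, order 72), PGL(2,5) (6T14, order 120), S_6 (6T16, order 720). By Dedekind's theorem, for a prime p not dividing disc(f) the degrees of the irreducible factors of f mod p form the cycle type of an element of G. Factoring f modulo the 37 such primes p <= 167 (skipping 3, 19, which divide the discriminant), each new pattern first appears at: mod 2: f = (x^6 + x + 1), pattern 6; mod 7: f = (x^3 + 3x^2 + x + 1)(x^3 + 3x^2 + 2x + 5), pattern 3+3; mod 17: f = (x^2 + x + 6)(x^2 + 9x + 13)(x^2 + 13x + 7), pattern 2+2+2; mod 37: f = (x + 3)(x + 17)(x + 18)(x + 20)(x + 26)(x + 33), pattern 1+1+1+1+1+1. No other pattern occurs in this range, so the set of observed cycle types is {6, 3+3, 2+2+2, 1+1+1+1+1+1}. The candidates containing elements of all these cycle types are C_6 (6T1) of order 6, D_6 (6T3) of order 12, C_3 x S_3 (6T5) of order 18, A_4 x C_2 (6T6) of order 24, S_3 x S_3 (6T9) of order 36, S_4 x C_2 (6T11) of order 48, (S_3 x S_3) : C_2 (6T13) of order 72, PGL(2,5) (6T14) of order 120, S_6 (6T16) of order 720; the others are excluded. The observed types are precisely the cycle types that occur in C_6 (6T1). Each of the other remaining candidates has further cycle types, and by the Chebotarev density theorem the matching factorization patterns would occur for a proportion of primes equal to their share of the group: D_6 (6T3) additionally contains elements of type 2+2+1+1 (3 of its 12 elements, about 25% of primes); C_3 x S_3 (6T5) additionally contains elements of type 3+1+1+1 (4 of its 18 elements, about 22% of primes); A_4 x C_2 (6T6) additionally contains elements of type 2+2+1+1, 2+1+1+1+1 (6 of its 24 elements, about 25% of primes); S_3 x S_3 (6T9) additionally contains elements of type 3+1+1+1, 2+2+1+1 (13 of its 36 elements, about 36% of primes); S_4 x C_2 (6T11) additionally contains elements of type 4+2, 4+1+1, 2+2+1+1, 2+1+1+1+1 (24 of its 48 elements, about 50% of primes); (S_3 x S_3) : C_2 (6T13) additionally contains elements of type 4+2, 3+2+1, 3+1+1+1, 2+2+1+1, 2+1+1+1+1 (49 of its 72 elements, about 68% of primes); PGL(2,5) (6T14) additionally contains elements of type 5+1, 4+1+1, 2+2+1+1 (69 of its 120 elements, about 58% of primes); S_6 (6T16) additionally contains elements of type 5+1, 4+2, 4+1+1, 3+2+1, 3+1+1+1, 2+2+1+1, 2+1+1+1+1 (544 of its 720 elements, about 76% of primes). None of the 37 primes tested shows any such pattern (for each of these groups the chance of that is below 10^-4), which rules them out. Hence G = C_6 (6T1), of order 6.

C_6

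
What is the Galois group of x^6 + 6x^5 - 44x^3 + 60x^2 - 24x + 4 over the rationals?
The polynomial f is an irreducible sextic over Q, so G = Gal(f/Q) is one of the 16 transitive subgroups 6T1, ..., 6T16 of S_6. The discriminant of f is -860859187200, which is not a perfect square, so G is not contained in A_6. The transitive groups of degree 6 not contained in A_6 are: C_6 (6T1, order 6), S_3 (6T2, order 6), D_6 (6T3, order 12), C_3 x S_3 (6T5, order 18), A_4 x C_2 (6T6, order 24), S_4 (6T8, order 24), S_3 x S_3 (6T9, order 36), S_4 x C_2 (6T11, order 48), (S_3 x S_3) : C_2 (6T13, order 72), PGL(2,5) (6T14, order 120), S_6 (6T16, order 720). By Dedekind's theorem, for a prime p not dividing disc(f) the degrees of the irreducible factors of f mod p form the cycle type of an element of G. Factoring f modulo the 23 such primes p <= 103 (skipping 2, 3, 5, 31, which divide the discriminant), each new pattern first appears at: mod 7: f = (x^3 + x^2 + 5x + 2)(x^3 + 5x^2 + 4x + 2), pattern 3+3; mod 11: f = (x^2 + 9)(x^2 + 7x + 5)(x^2 + 10x + 4), pattern 2+2+2; mod 43: f = (x + 2)(x + 3)(x + 5)(x + 19)(x + 26)(x + 37), pattern 1+1+1+1+1+1. No other pattern occurs in this range, so the set of observed cycle types is {3+3, 2+2+2, 1+1+1+1+1+1}. The candidates containing elements of all these cycle types are C_6 (6T1) of order 6, S_3 (6T2) of order 6, D_6 (6T3) of order 12, C_3 x S_3 (6T5) of order 18, A_4 x C_2 (6T6) of order 24, S_4 (6T8) of order 24, S_3 x S_3 (6T9) of order 36, S_4 x C_2 (6T11) of order 48, (S_3 x S_3) : C_2 (6T13) of order 72, PGL(2,5) (6T14) of order 120, S_6 (6T16) of order 720; the others are excluded. The observed types are precisely the cycle types that occur in S_3 (6T2). Each of the other remaining candidates has further cycle types, and by the Chebotarev density theorem the matching factorization patterns would occur for a proportion of primes equal to their share of the group: C_6 (6T1) additionally contains elements of type 6 (2 of its 6 elements, about 33% of primes); D_6 (6T3) additionally contains elements of type 6, 2+2+1+1 (5 of its 12 elements, about 42% of primes); C_3 x S_3 (6T5) additionally contains elements of type 6, 3+1+1+1 (10 of its 18 elements, about 56% of primes); A_4 x C_2 (6T6) additionally contains elements of type 6, 2+2+1+1, 2+1+1+1+1 (14 of its 24 elements, about 58% of primes); S_4 (6T8) additionally contains elements of type 4+1+1, 2+2+1+1 (9 of its 24 elements, about 38% of primes); S_3 x S_3 (6T9) additionally contains elements of type 6, 3+1+1+1, 2+2+1+1 (25 of its 36 elements, about 69% of primes); S_4 x C_2 (6T11) additionally contains elements of type 6, 4+2, 4+1+1, 2+2+1+1, 2+1+1+1+1 (32 of its 48 elements, about 67% of primes); (S_3 x S_3) : C_2 (6T13) additionally contains elements of type 6, 4+2, 3+2+1, 3+1+1+1, 2+2+1+1, 2+1+1+1+1 (61 of its 72 elements, about 85% of primes); PGL(2,5) (6T14) additionally contains elements of type 6, 5+1, 4+1+1, 2+2+1+1 (89 of its 120 elements, about 74% of primes); S_6 (6T16) additionally contains elements of type 6, 5+1, 4+2, 4+1+1, 3+2+1, 3+1+1+1, 2+2+1+1, 2+1+1+1+1 (664 of its 720 elements, about 92% of primes). None of the 23 primes tested shows any such pattern (for each of these groups the chance of that is below 10^-4), which rules them out. Hence G = S_3 (6T2), of order 6.

S_3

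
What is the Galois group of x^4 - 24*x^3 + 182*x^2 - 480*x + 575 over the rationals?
The polynomial is an irreducible quartic over Q and its discriminant is -480486400, which is not a perfect square, so the Galois group is not contained in A_4. The resolvent cubic y^3 - 182*y^2 + 9220*y - 143000 has exactly one rational root, so the Galois group is C_4 or D_4. The quartic remains irreducible over Q(sqrt(disc)), so the group is D_4.

D_4, the dihedral group of order 8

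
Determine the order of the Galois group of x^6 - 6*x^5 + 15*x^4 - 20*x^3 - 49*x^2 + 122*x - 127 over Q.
24

The degree of the splitting field over Q equals the order of the Galois group, so first determine the group. The polynomial f is an irreducible sextic over Q, so G = Gal(f/Q) is one of the 16 transitive subgroups 6T1, ..., 6T16 of S_6. The discriminant of f is 3603718079512576 = 60030976^2, a perfect square, so G is contained in A_6. The transitive groups of degree 6 contained in A_6 are: A_4 (6T4, order 12), S_4 (6T7, order 24), (C_3 x C_3) : C_4 (6T10, order 36), PSL(2,5) (6T12, order 60), A_6 (6T15, order 360). By Dedekind's theorem, for a prime p not dividing disc(f) the degrees of the irreducible factors of f mod p form the cycle type of an element of G. Factoring f modulo the 79 such primes p <= 419 (skipping 2, 229, which divide the discriminant), each new pattern first appears at: mod 3: f = (x^3 + x^2 + 2)(x^3 + 2x^2 + x + 1), pattern 3+3; mod 7: f = (x^2 + 5x + 3)(x^4 + 3x^3 + 4x^2 + 2), pattern 4+2; mod 23: f = (x + 4)(x + 17)(x^2 + 2)(x^2 + 19x + 6), pattern 2+2+1+1; mod 193: f = (x + 6)(x + 12)(x + 18)(x + 173)(x + 179)(x + 185), pattern 1+1+1+1+1+1. No other pattern occurs in this range, so the set of observed cycle types is {3+3, 4+2, 2+2+1+1, 1+1+1+1+1+1}. The candidates containing elements of all these cycle types are S_4 (6T7) of order 24, (C_3 x C_3) : C_4 (6T10) of order 36, A_6 (6T15) of order 360; the others are excluded. The observed types are precisely the cycle types that occur in S_4 (6T7). Each of the other remaining candidates has further cycle types, and by the Chebotarev density theorem the matching factorization patterns would occur for a proportion of primes equal to their share of the group: (C_3 x C_3) : C_4 (6T10) additionally contains elements of type 3+1+1+1 (4 of its 36 elements, about 11% of primes); A_6 (6T15) additionally contains elements of type 5+1, 3+1+1+1 (184 of its 360 elements, about 51% of primes). None of the 79 primes tested shows any such pattern (for each of these groups the chance of that is below 10^-4), which rules them out. Hence G = S_4 (6T7), of order 24. The Galois group S_4 (6T7) has order 24, so the splitting field has degree 24 over Q.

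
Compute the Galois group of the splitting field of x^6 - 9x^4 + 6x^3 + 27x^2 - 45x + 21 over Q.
C_3 x S_3 (also written G18)

The polynomial f is an irreducible sextic over Q, so G = Gal(f/Q) is one of the 16 transitive subgroups 6T1, ..., 6T16 of S_6. The discriminant of f is -51195483, which is not a perfect square, so G is not contained in A_6. The transitive groups of degree 6 not contained in A_6 are: C_6 (6T1, order 6), S_3 (6T2, order 6), D_6 (6T3, order 12), C_3 x S_3 (6T5, order 18), A_4 x C_2 (6T6, order 24), S_4 (6T8, order 24), S_3 x S_3 (6T9, order 36), S_4 x C_2 (6T11, order 48), (S_3 x S_3) : C_2 (6T13, order 72), PGL(2,5) (6T14, order 120), S_6 (6T16, order 720). By Dedekind's theorem, for a prime p not dividing disc(f) the degrees of the irreducible factors of f mod p form the cycle type of an element of G. Factoring f modulo the 33 such primes p <= 149 (skipping 3, 17, which divide the discriminant), each new pattern first appears at: mod 2: f = (x^6 + x^4 + x^2 + x + 1), pattern 6; mod 7: f = (x)(x + 2)(x + 5)(x^3 + 2x + 6), pattern 3+1+1+1; mod 19: f = (x^3 + 11x + 14)(x^3 + 18x + 11), pattern 3+3; mod 53: f = (x^2 + 19)(x^2 + 6x + 30)(x^2 + 47x + 31), pattern 2+2+2; mod 73: f = (x + 9)(x + 10)(x + 24)(x + 54)(x + 55)(x + 67), pattern 1+1+1+1+1+1. No other pattern occurs in this range, so the set of observed cycle types is {6, 3+1+1+1, 3+3, 2+2+2, 1+1+1+1+1+1}. The candidates containing elements of all these cycle types are C_3 x S_3 (6T5) of order 18, S_3 x S_3 (6T9) of order 36, (S_3 x S_3) : C_2 (6T13) of order 72, S_6 (6T16) of order 720; the others are excluded. The observed types are precisely the cycle types that occur in C_3 x S_3 (6T5). Each of the other remaining candidates has further cycle types, and by the Chebotarev density theorem the matching factorization patterns would occur for a proportion of primes equal to their share of the group: S_3 x S_3 (6T9) additionally contains elements of type 2+2+1+1 (9 of its 36 elements, about 25% of primes); (S_3 x S_3) : C_2 (6T13) additionally contains elements of type 4+2, 3+2+1, 2+2+1+1, 2+1+1+1+1 (45 of its 72 elements, about 62% of primes); S_6 (6T16) additionally contains elements of type 5+1, 4+2, 4+1+1, 3+2+1, 2+2+1+1, 2+1+1+1+1 (504 of its 720 elements, about 70% of primes). None of the 33 primes tested shows any such pattern (for each of these groups the chance of that is below 10^-4), which rules them out. Hence G = C_3 x S_3 (6T5), of order 18.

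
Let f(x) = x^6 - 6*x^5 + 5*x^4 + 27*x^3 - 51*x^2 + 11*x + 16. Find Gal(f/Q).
The polynomial f is an irreducible sextic over Q, so G = Gal(f/Q) is one of the 16 transitive subgroups 6T1, ..., 6T16 of S_6. The discriminant of f is 30991489 = 5567^2, a perfect square, so G is contained in A_6. The transitive groups of degree 6 contained in A_6 are: A_4 (6T4, order 12), S_4 (6T7, order 24), (C_3 x C_3) : C_4 (6T10, order 36), PSL(2,5) (6T12, order 60), A_6 (6T15, order 360). By Dedekind's theorem, for a prime p not dividing disc(f) the degrees of the irreducible factors of f mod p form the cycle type of an element of G. Factoring f modulo the 21 such primes p <= 79 (skipping 19, which divides the discriminant), each new pattern first appears at: mod 2: f = (x)(x^5 + x^3 + x^2 + x + 1), pattern 5+1; mod 7: f = (x^3 + 2x^2 + 4x + 5)(x^3 + 6x^2 + 3x + 6), pattern 3+3; mod 61: f = (x + 1)(x + 23)(x^2 + 44x + 55)(x^2 + 48x + 60), pattern 2+2+1+1. No other pattern occurs in this range, so the set of observed cycle types is {5+1, 3+3, 2+2+1+1}. The candidates containing elements of all these cycle types are PSL(2,5) (6T12) of order 60, A_6 (6T15) of order 360; the others are excluded. The observed types are precisely the cycle types that occur in PSL(2,5) (6T12) (apart from the identity). Each of the other remaining candidates has further cycle types, and by the Chebotarev density theorem the matching factorization patterns would occur for a proportion of primes equal to their share of the group: A_6 (6T15) additionally contains elements of type 4+2, 3+1+1+1 (130 of its 360 elements, about 36% of primes). None of the 21 primes tested shows any such pattern (for each of these groups the chance of that is below 10^-4), which rules them out. Hence G = PSL(2,5) (6T12), of order 60.

PSL(2,5) (order 60)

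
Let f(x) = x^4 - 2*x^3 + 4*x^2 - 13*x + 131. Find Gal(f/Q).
C_4 (order 4)

The polynomial is an irreducible quartic over Q and its discriminant is 495510125, which is not a perfect square, so the Galois group is not contained in A_4. The resolvent cubic y^3 - 4*y^2 - 498*y + 1403 has exactly one rational root, so the Galois group is C_4 or D_4. The quartic becomes reducible over Q(sqrt(disc)), so the group is C_4.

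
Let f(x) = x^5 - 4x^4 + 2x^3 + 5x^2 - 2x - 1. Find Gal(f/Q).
The polynomial f is an irreducible quintic over Q, so G = Gal(f/Q) is a transitive subgroup of S_5: one of C_5 (5T1, order 5), D_5 (5T2, order 10), F_20 (5T3, order 20), A_5 (5T4, order 60) or S_5 (5T5, order 120). The discriminant of f is 14641 = 121^2, a perfect square, so G is contained in A_5. The transitive groups of degree 5 contained in A_5 are: C_5 (5T1, order 5), D_5 (5T2, order 10), A_5 (5T4, order 60). By Dedekind's theorem, for a prime p not dividing disc(f) the degrees of the irreducible factors of f mod p form the cycle type of an element of G. Factoring f modulo the 14 such primes p <= 47 (skipping 11, which divides the discriminant), each new pattern first appears at: mod 2: f = (x^5 + x^2 + 1), pattern 5; mod 23: f = (x + 8)(x + 11)(x + 12)(x + 16)(x + 18), pattern 1+1+1+1+1. No other pattern occurs in this range, so the set of observed cycle types is {5, 1+1+1+1+1}. The candidates containing elements of all these cycle types are C_5 (5T1) of order 5, D_5 (5T2) of order 10, A_5 (5T4) of order 60; the others are excluded. The observed types are precisely the cycle types that occur in C_5 (5T1). Each of the other remaining candidates has further cycle types, and by the Chebotarev density theorem the matching factorization patterns would occur for a proportion of primes equal to their share of the group: D_5 (5T2) additionally contains elements of type 2+2+1 (5 of its 10 elements, about 50% of primes); A_5 (5T4) additionally contains elements of type 3+1+1, 2+2+1 (35 of its 60 elements, about 58% of primes). None of the 14 primes tested shows any such pattern (for each of these groups the chance of that is below 10^-4), which rules them out. Hence G = C_5 (5T1), of order 5.

C_5 (order 5)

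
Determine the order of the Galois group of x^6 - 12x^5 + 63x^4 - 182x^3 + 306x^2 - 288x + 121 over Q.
The degree of the splitting field over Q equals the order of the Galois group, so first determine the group. The polynomial f is an irreducible sextic over Q, so G = Gal(f/Q) is one of the 16 transitive subgroups 6T1, ..., 6T16 of S_6. The discriminant of f is -16003008, which is not a perfect square, so G is not contained in A_6. The transitive groups of degree 6 not contained in A_6 are: C_6 (6T1, order 6), S_3 (6T2, order 6), D_6 (6T3, order 12), C_3 x S_3 (6T5, order 18), A_4 x C_2 (6T6, order 24), S_4 (6T8, order 24), S_3 x S_3 (6T9, order 36), S_4 x C_2 (6T11, order 48), (S_3 x S_3) : C_2 (6T13, order 72), PGL(2,5) (6T14, order 120), S_6 (6T16, order 720). By Dedekind's theorem, for a prime p not dividing disc(f) the degrees of the irreducible factors of f mod p form the cycle type of an element of G. Factoring f modulo the 21 such primes p <= 89 (skipping 2, 3, 7, which divide the discriminant), each new pattern first appears at: mod 5: f = (x^6 + 3x^5 + 3x^4 + 3x^3 + x^2 + 2x + 1), pattern 6; mod 11: f = (x)(x^5 + 10x^4 + 8x^3 + 5x^2 + 9x + 9), pattern 5+1; mod 13: f = (x + 6)(x + 10)(x^4 + 11x^3 + 9x^2 + 2x + 7), pattern 4+1+1; mod 23: f = (x + 14)(x + 18)(x^2 + 11x + 14)(x^2 + 14x + 16), pattern 2+2+1+1; mod 43: f = (x^3 + 13x^2 + 20x + 27)(x^3 + 18x^2 + 24x + 22), pattern 3+3; mod 61: f = (x^2 + 10x + 35)(x^2 + 14x + 41)(x^2 + 25x + 40), pattern 2+2+2. No other pattern occurs in this range, so the set of observed cycle types is {6, 5+1, 4+1+1, 2+2+1+1, 3+3, 2+2+2}. The candidates containing elements of all these cycle types are PGL(2,5) (6T14) of order 120, S_6 (6T16) of order 720; the others are excluded. The observed types are precisely the cycle types that occur in PGL(2,5) (6T14) (apart from the identity). Each of the other remaining candidates has further cycle types, and by the Chebotarev density theorem the matching factorization patterns would occur for a proportion of primes equal to their share of the group: S_6 (6T16) additionally contains elements of type 4+2, 3+2+1, 3+1+1+1, 2+1+1+1+1 (265 of its 720 elements, about 37% of primes). None of the 21 primes tested shows any such pattern (for each of these groups the chance of that is below 10^-4), which rules them out. Hence G = PGL(2,5) (6T14), of order 120. The Galois group PGL(2,5) (6T14) has order 120, so the splitting field has degree 120 over Q.

120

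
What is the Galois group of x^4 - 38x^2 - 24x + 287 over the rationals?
D_4, the dihedral group of order 8

The polynomial is an irreducible quartic over Q and its discriminant is -384787456, which is not a perfect square, so the Galois group is not contained in A_4. The resolvent cubic y^3 + 38*y^2 - 1148*y - 44200 has exactly one rational root, so the Galois group is C_4 or D_4. The quartic remains irreducible over Q(sqrt(disc)), so the group is D_4.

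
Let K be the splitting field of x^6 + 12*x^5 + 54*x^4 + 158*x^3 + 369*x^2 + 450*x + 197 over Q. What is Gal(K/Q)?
A_4 x C_2

The polynomial f is an irreducible sextic over Q, so G = Gal(f/Q) is one of the 16 transitive subgroups 6T1, ..., 6T16 of S_6. The discriminant of f is -153891765817344, which is not a perfect square, so G is not contained in A_6. The transitive groups of degree 6 not contained in A_6 are: C_6 (6T1, order 6), S_3 (6T2, order 6), D_6 (6T3, order 12), C_3 x S_3 (6T5, order 18), A_4 x C_2 (6T6, order 24), S_4 (6T8, order 24), S_3 x S_3 (6T9, order 36), S_4 x C_2 (6T11, order 48), (S_3 x S_3) : C_2 (6T13, order 72), PGL(2,5) (6T14, order 120), S_6 (6T16, order 720). By Dedekind's theorem, for a prime p not dividing disc(f) the degrees of the irreducible factors of f mod p form the cycle type of an element of G. Factoring f modulo the 33 such primes p <= 149 (skipping 2, 3, which divide the discriminant), each new pattern first appears at: mod 5: f = (x^3 + 3x + 3)(x^3 + 2x^2 + x + 4), pattern 3+3; mod 7: f = (x^6 + 5x^5 + 5x^4 + 4x^3 + 5x^2 + 2x + 1), pattern 6; mod 17: f = (x + 14)(x + 16)(x^2 + x + 2)(x^2 + 15x + 13), pattern 2+2+1+1; mod 19: f = (x + 5)(x + 6)(x + 12)(x + 17)(x^2 + 10x + 13), pattern 2+1+1+1+1; mod 71: f = (x^2 + 15x + 52)(x^2 + 25x + 61)(x^2 + 43x + 47), pattern 2+2+2. No other pattern occurs in this range, so the set of observed cycle types is {3+3, 6, 2+2+1+1, 2+1+1+1+1, 2+2+2}. The candidates containing elements of all these cycle types are A_4 x C_2 (6T6) of order 24, S_4 x C_2 (6T11) of order 48, (S_3 x S_3) : C_2 (6T13) of order 72, S_6 (6T16) of order 720; the others are excluded. The observed types are precisely the cycle types that occur in A_4 x C_2 (6T6) (apart from the identity). Each of the other remaining candidates has further cycle types, and by the Chebotarev density theorem the matching factorization patterns would occur for a proportion of primes equal to their share of the group: S_4 x C_2 (6T11) additionally contains elements of type 4+2, 4+1+1 (12 of its 48 elements, about 25% of primes); (S_3 x S_3) : C_2 (6T13) additionally contains elements of type 4+2, 3+2+1, 3+1+1+1 (34 of its 72 elements, about 47% of primes); S_6 (6T16) additionally contains elements of type 5+1, 4+2, 4+1+1, 3+2+1, 3+1+1+1 (484 of its 720 elements, about 67% of primes). None of the 33 primes tested shows any such pattern (for each of these groups the chance of that is below 10^-4), which rules them out. Hence G = A_4 x C_2 (6T6), of order 24.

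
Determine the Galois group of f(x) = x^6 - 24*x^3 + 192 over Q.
6T5: C_3 x S_3

The polynomial f is an irreducible sextic over Q, so G = Gal(f/Q) is one of the 16 transitive subgroups 6T1, ..., 6T16 of S_6. The discriminant of f is -190210142896128, which is not a perfect square, so G is not contained in A_6. The transitive groups of degree 6 not contained in A_6 are: C_6 (6T1, order 6), S_3 (6T2, order 6), D_6 (6T3, order 12), C_3 x S_3 (6T5, order 18), A_4 x C_2 (6T6, order 24), S_4 (6T8, order 24), S_3 x S_3 (6T9, order 36), S_4 x C_2 (6T11, order 48), (S_3 x S_3) : C_2 (6T13, order 72), PGL(2,5) (6T14, order 120), S_6 (6T16, order 720). By Dedekind's theorem, for a prime p not dividing disc(f) the degrees of the irreducible factors of f mod p form the cycle type of an element of G. Factoring f modulo the 33 such primes p <= 149 (skipping 2, 3, which divide the discriminant), each new pattern first appears at: mod 5: f = (x^6 + x^3 + 2), pattern 6; mod 7: f = (x + 1)(x + 2)(x + 4)(x^3 + 3), pattern 3+1+1+1; mod 17: f = (x^2 + 2x + 11)(x^2 + 7x + 11)(x^2 + 8x + 11), pattern 2+2+2; mod 19: f = (x^3 + 4)(x^3 + 10), pattern 3+3; mod 73: f = (x + 26)(x + 42)(x + 44)(x + 58)(x + 60)(x + 62), pattern 1+1+1+1+1+1. No other pattern occurs in this range, so the set of observed cycle types is {6, 3+1+1+1, 2+2+2, 3+3, 1+1+1+1+1+1}. The candidates containing elements of all these cycle types are C_3 x S_3 (6T5) of order 18, S_3 x S_3 (6T9) of order 36, (S_3 x S_3) : C_2 (6T13) of order 72, S_6 (6T16) of order 720; the others are excluded. The observed types are precisely the cycle types that occur in C_3 x S_3 (6T5). Each of the other remaining candidates has further cycle types, and by the Chebotarev density theorem the matching factorization patterns would occur for a proportion of primes equal to their share of the group: S_3 x S_3 (6T9) additionally contains elements of type 2+2+1+1 (9 of its 36 elements, about 25% of primes); (S_3 x S_3) : C_2 (6T13) additionally contains elements of type 4+2, 3+2+1, 2+2+1+1, 2+1+1+1+1 (45 of its 72 elements, about 62% of primes); S_6 (6T16) additionally contains elements of type 5+1, 4+2, 4+1+1, 3+2+1, 2+2+1+1, 2+1+1+1+1 (504 of its 720 elements, about 70% of primes). None of the 33 primes tested shows any such pattern (for each of these groups the chance of that is below 10^-4), which rules them out. Hence G = C_3 x S_3 (6T5), of order 18.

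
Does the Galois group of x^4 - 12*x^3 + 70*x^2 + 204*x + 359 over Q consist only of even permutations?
No

The polynomial is irreducible of degree 4 over Q. Its discriminant is 352047761408, which is not a perfect square. A Galois group lies in the alternating group exactly when the discriminant is a square in Q, so the Galois group (C_4) is not contained in A_4.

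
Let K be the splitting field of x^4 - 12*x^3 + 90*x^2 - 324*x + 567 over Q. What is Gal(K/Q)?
The polynomial is an irreducible quartic over Q and its discriminant is 1088391168, which is not a perfect square, so the Galois group is not contained in A_4. The resolvent cubic y^3 - 90*y^2 + 1620*y + 17496 has exactly one rational root, so the Galois group is C_4 or D_4. The quartic becomes reducible over Q(sqrt(disc)), so the group is C_4.

C_4 (order 4)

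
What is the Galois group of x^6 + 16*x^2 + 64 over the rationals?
S_4 x C_2 (order 48)

The polynomial f is an irreducible sextic over Q, so G = Gal(f/Q) is one of the 16 transitive subgroups 6T1, ..., 6T16 of S_6. The discriminant of f is -66039417143296, which is not a perfect square, so G is not contained in A_6. The transitive groups of degree 6 not contained in A_6 are: C_6 (6T1, order 6), S_3 (6T2, order 6), D_6 (6T3, order 12), C_3 x S_3 (6T5, order 18), A_4 x C_2 (6T6, order 24), S_4 (6T8, order 24), S_3 x S_3 (6T9, order 36), S_4 x C_2 (6T11, order 48), (S_3 x S_3) : C_2 (6T13, order 72), PGL(2,5) (6T14, order 120), S_6 (6T16, order 720). By Dedekind's theorem, for a prime p not dividing disc(f) the degrees of the irreducible factors of f mod p form the cycle type of an element of G. Factoring f modulo the 17 such primes p <= 67 (skipping 2, 31, which divide the discriminant), each new pattern first appears at: mod 3: f = (x + 1)(x + 2)(x^4 + x^2 + 2), pattern 4+1+1; mod 5: f = (x^3 + x^2 + 3x + 4)(x^3 + 4x^2 + 3x + 1), pattern 3+3; mod 7: f = (x^6 + 2x^2 + 1), pattern 6; mod 11: f = (x^2 + 3)(x^2 + 2x + 6)(x^2 + 9x + 6), pattern 2+2+2; mod 13: f = (x^2 + 11)(x^4 + 2x^2 + 7), pattern 4+2; mod 37: f = (x + 10)(x + 27)(x^2 + 18x + 27)(x^2 + 19x + 27), pattern 2+2+1+1; mod 47: f = (x + 10)(x + 18)(x + 29)(x + 37)(x^2 + 1), pattern 2+1+1+1+1. No other pattern occurs in this range, so the set of observed cycle types is {4+1+1, 3+3, 6, 2+2+2, 4+2, 2+2+1+1, 2+1+1+1+1}. The candidates containing elements of all these cycle types are S_4 x C_2 (6T11) of order 48, S_6 (6T16) of order 720; the others are excluded. The observed types are precisely the cycle types that occur in S_4 x C_2 (6T11) (apart from the identity). Each of the other remaining candidates has further cycle types, and by the Chebotarev density theorem the matching factorization patterns would occur for a proportion of primes equal to their share of the group: S_6 (6T16) additionally contains elements of type 5+1, 3+2+1, 3+1+1+1 (304 of its 720 elements, about 42% of primes). None of the 17 primes tested shows any such pattern (for each of these groups the chance of that is below 10^-4), which rules them out. Hence G = S_4 x C_2 (6T11), of order 48.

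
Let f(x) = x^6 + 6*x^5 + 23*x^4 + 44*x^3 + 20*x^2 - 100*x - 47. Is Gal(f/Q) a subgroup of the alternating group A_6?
Yes

The polynomial is irreducible of degree 6 over Q. Its discriminant is 2046918914580544 = 45242888^2, a perfect square. A Galois group lies in the alternating group exactly when the discriminant is a square in Q, so the Galois group (S_4) is contained in A_6.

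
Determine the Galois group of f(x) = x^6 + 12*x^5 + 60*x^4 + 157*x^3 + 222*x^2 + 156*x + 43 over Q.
The polynomial f is an irreducible sextic over Q, so G = Gal(f/Q) is one of the 16 transitive subgroups 6T1, ..., 6T16 of S_6. The discriminant of f is -177147, which is not a perfect square, so G is not contained in A_6. The transitive groups of degree 6 not contained in A_6 are: C_6 (6T1, order 6), S_3 (6T2, order 6), D_6 (6T3, order 12), C_3 x S_3 (6T5, order 18), A_4 x C_2 (6T6, order 24), S_4 (6T8, order 24), S_3 x S_3 (6T9, order 36), S_4 x C_2 (6T11, order 48), (S_3 x S_3) : C_2 (6T13, order 72), PGL(2,5) (6T14, order 120), S_6 (6T16, order 720). By Dedekind's theorem, for a prime p not dividing disc(f) the degrees of the irreducible factors of f mod p form the cycle type of an element of G. Factoring f modulo the 33 such primes p <= 139 (skipping 3, which divides the discriminant), each new pattern first appears at: mod 2: f = (x^6 + x^3 + 1), pattern 6; mod 7: f = (x + 3)(x + 4)(x + 6)(x^3 + 6x^2 + 5x + 4), pattern 3+1+1+1; mod 17: f = (x^2 + 5x + 13)(x^2 + 8x + 2)(x^2 + 16x + 1), pattern 2+2+2; mod 19: f = (x^3 + 6x^2 + 12x + 14)(x^3 + 6x^2 + 12x + 18), pattern 3+3; mod 73: f = (x + 15)(x + 23)(x + 24)(x + 31)(x + 32)(x + 33), pattern 1+1+1+1+1+1. No other pattern occurs in this range, so the set of observed cycle types is {6, 3+1+1+1, 2+2+2, 3+3, 1+1+1+1+1+1}. The candidates containing elements of all these cycle types are C_3 x S_3 (6T5) of order 18, S_3 x S_3 (6T9) of order 36, (S_3 x S_3) : C_2 (6T13) of order 72, S_6 (6T16) of order 720; the others are excluded. The observed types are precisely the cycle types that occur in C_3 x S_3 (6T5). Each of the other remaining candidates has further cycle types, and by the Chebotarev density theorem the matching factorization patterns would occur for a proportion of primes equal to their share of the group: S_3 x S_3 (6T9) additionally contains elements of type 2+2+1+1 (9 of its 36 elements, about 25% of primes); (S_3 x S_3) : C_2 (6T13) additionally contains elements of type 4+2, 3+2+1, 2+2+1+1, 2+1+1+1+1 (45 of its 72 elements, about 62% of primes); S_6 (6T16) additionally contains elements of type 5+1, 4+2, 4+1+1, 3+2+1, 2+2+1+1, 2+1+1+1+1 (504 of its 720 elements, about 70% of primes). None of the 33 primes tested shows any such pattern (for each of these groups the chance of that is below 10^-4), which rules them out. Hence G = C_3 x S_3 (6T5), of order 18.

6T5: C_3 x S_3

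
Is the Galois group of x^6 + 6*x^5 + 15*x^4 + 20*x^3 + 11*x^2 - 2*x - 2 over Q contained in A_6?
No

The polynomial is irreducible of degree 6 over Q. Its discriminant is -3356224, which is not a perfect square. A Galois group lies in the alternating group exactly when the discriminant is a square in Q, so the Galois group (S_4 x C_2) is not contained in A_6.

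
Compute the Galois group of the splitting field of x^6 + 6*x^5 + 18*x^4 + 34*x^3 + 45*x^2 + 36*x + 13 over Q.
PGL(2,5)

The polynomial f is an irreducible sextic over Q, so G = Gal(f/Q) is one of the 16 transitive subgroups 6T1, ..., 6T16 of S_6. The discriminant of f is -16003008, which is not a perfect square, so G is not contained in A_6. The transitive groups of degree 6 not contained in A_6 are: C_6 (6T1, order 6), S_3 (6T2, order 6), D_6 (6T3, order 12), C_3 x S_3 (6T5, order 18), A_4 x C_2 (6T6, order 24), S_4 (6T8, order 24), S_3 x S_3 (6T9, order 36), S_4 x C_2 (6T11, order 48), (S_3 x S_3) : C_2 (6T13, order 72), PGL(2,5) (6T14, order 120), S_6 (6T16, order 720). By Dedekind's theorem, for a prime p not dividing disc(f) the degrees of the irreducible factors of f mod p form the cycle type of an element of G. Factoring f modulo the 21 such primes p <= 89 (skipping 2, 3, 7, which divide the discriminant), each new pattern first appears at: mod 5: f = (x^6 + x^5 + 3x^4 + 4x^3 + x + 3), pattern 6; mod 11: f = (x + 3)(x^5 + 3x^4 + 9x^3 + 7x^2 + 2x + 8), pattern 5+1; mod 13: f = (x)(x + 9)(x^4 + 10x^3 + 6x^2 + 6x + 4), pattern 4+1+1; mod 23: f = (x + 17)(x + 21)(x^2 + 17x + 10)(x^2 + 20x + 21), pattern 2+2+1+1; mod 43: f = (x^3 + 22x^2 + 39x + 16)(x^3 + 27x^2 + 30x + 25), pattern 3+3; mod 61: f = (x^2 + 16x + 13)(x^2 + 20x + 31)(x^2 + 31x + 2), pattern 2+2+2. No other pattern occurs in this range, so the set of observed cycle types is {6, 5+1, 4+1+1, 2+2+1+1, 3+3, 2+2+2}. The candidates containing elements of all these cycle types are PGL(2,5) (6T14) of order 120, S_6 (6T16) of order 720; the others are excluded. The observed types are precisely the cycle types that occur in PGL(2,5) (6T14) (apart from the identity). Each of the other remaining candidates has further cycle types, and by the Chebotarev density theorem the matching factorization patterns would occur for a proportion of primes equal to their share of the group: S_6 (6T16) additionally contains elements of type 4+2, 3+2+1, 3+1+1+1, 2+1+1+1+1 (265 of its 720 elements, about 37% of primes). None of the 21 primes tested shows any such pattern (for each of these groups the chance of that is below 10^-4), which rules them out. Hence G = PGL(2,5) (6T14), of order 120.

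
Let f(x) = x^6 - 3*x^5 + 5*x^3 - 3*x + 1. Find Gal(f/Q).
The polynomial f is an irreducible sextic over Q, so G = Gal(f/Q) is one of the 16 transitive subgroups 6T1, ..., 6T16 of S_6. The discriminant of f is -34992, which is not a perfect square, so G is not contained in A_6. The transitive groups of degree 6 not contained in A_6 are: C_6 (6T1, order 6), S_3 (6T2, order 6), D_6 (6T3, order 12), C_3 x S_3 (6T5, order 18), A_4 x C_2 (6T6, order 24), S_4 (6T8, order 24), S_3 x S_3 (6T9, order 36), S_4 x C_2 (6T11, order 48), (S_3 x S_3) : C_2 (6T13, order 72), PGL(2,5) (6T14, order 120), S_6 (6T16, order 720). By Dedekind's theorem, for a prime p not dividing disc(f) the degrees of the irreducible factors of f mod p form the cycle type of an element of G. Factoring f modulo the 23 such primes p <= 97 (skipping 2, 3, which divide the discriminant), each new pattern first appears at: mod 5: f = (x^2 + x + 1)(x^2 + 2x + 3)(x^2 + 4x + 2), pattern 2+2+2; mod 7: f = (x^3 + x^2 + 3x + 1)(x^3 + 3x^2 + x + 1), pattern 3+3; mod 31: f = (x + 3)(x + 7)(x + 9)(x + 21)(x + 23)(x + 27), pattern 1+1+1+1+1+1. No other pattern occurs in this range, so the set of observed cycle types is {2+2+2, 3+3, 1+1+1+1+1+1}. The candidates containing elements of all these cycle types are C_6 (6T1) of order 6, S_3 (6T2) of order 6, D_6 (6T3) of order 12, C_3 x S_3 (6T5) of order 18, A_4 x C_2 (6T6) of order 24, S_4 (6T8) of order 24, S_3 x S_3 (6T9) of order 36, S_4 x C_2 (6T11) of order 48, (S_3 x S_3) : C_2 (6T13) of order 72, PGL(2,5) (6T14) of order 120, S_6 (6T16) of order 720; the others are excluded. The observed types are precisely the cycle types that occur in S_3 (6T2). Each of the other remaining candidates has further cycle types, and by the Chebotarev density theorem the matching factorization patterns would occur for a proportion of primes equal to their share of the group: C_6 (6T1) additionally contains elements of type 6 (2 of its 6 elements, about 33% of primes); D_6 (6T3) additionally contains elements of type 6, 2+2+1+1 (5 of its 12 elements, about 42% of primes); C_3 x S_3 (6T5) additionally contains elements of type 6, 3+1+1+1 (10 of its 18 elements, about 56% of primes); A_4 x C_2 (6T6) additionally contains elements of type 6, 2+2+1+1, 2+1+1+1+1 (14 of its 24 elements, about 58% of primes); S_4 (6T8) additionally contains elements of type 4+1+1, 2+2+1+1 (9 of its 24 elements, about 38% of primes); S_3 x S_3 (6T9) additionally contains elements of type 6, 3+1+1+1, 2+2+1+1 (25 of its 36 elements, about 69% of primes); S_4 x C_2 (6T11) additionally contains elements of type 6, 4+2, 4+1+1, 2+2+1+1, 2+1+1+1+1 (32 of its 48 elements, about 67% of primes); (S_3 x S_3) : C_2 (6T13) additionally contains elements of type 6, 4+2, 3+2+1, 3+1+1+1, 2+2+1+1, 2+1+1+1+1 (61 of its 72 elements, about 85% of primes); PGL(2,5) (6T14) additionally contains elements of type 6, 5+1, 4+1+1, 2+2+1+1 (89 of its 120 elements, about 74% of primes); S_6 (6T16) additionally contains elements of type 6, 5+1, 4+2, 4+1+1, 3+2+1, 3+1+1+1, 2+2+1+1, 2+1+1+1+1 (664 of its 720 elements, about 92% of primes). None of the 23 primes tested shows any such pattern (for each of these groups the chance of that is below 10^-4), which rules them out. Hence G = S_3 (6T2), of order 6.

S_3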